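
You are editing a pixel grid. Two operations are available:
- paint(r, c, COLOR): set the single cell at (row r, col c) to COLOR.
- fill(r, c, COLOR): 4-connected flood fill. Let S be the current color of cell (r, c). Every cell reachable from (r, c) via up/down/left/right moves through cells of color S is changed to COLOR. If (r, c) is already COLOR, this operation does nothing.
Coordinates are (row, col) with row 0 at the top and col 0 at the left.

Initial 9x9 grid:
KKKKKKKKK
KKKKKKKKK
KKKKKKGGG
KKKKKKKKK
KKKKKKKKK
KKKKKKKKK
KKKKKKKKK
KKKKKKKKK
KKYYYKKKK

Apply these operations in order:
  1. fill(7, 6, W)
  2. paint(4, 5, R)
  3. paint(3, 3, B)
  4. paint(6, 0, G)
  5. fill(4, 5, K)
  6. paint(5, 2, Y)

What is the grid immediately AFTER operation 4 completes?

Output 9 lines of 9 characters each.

Answer: WWWWWWWWW
WWWWWWWWW
WWWWWWGGG
WWWBWWWWW
WWWWWRWWW
WWWWWWWWW
GWWWWWWWW
WWWWWWWWW
WWYYYWWWW

Derivation:
After op 1 fill(7,6,W) [75 cells changed]:
WWWWWWWWW
WWWWWWWWW
WWWWWWGGG
WWWWWWWWW
WWWWWWWWW
WWWWWWWWW
WWWWWWWWW
WWWWWWWWW
WWYYYWWWW
After op 2 paint(4,5,R):
WWWWWWWWW
WWWWWWWWW
WWWWWWGGG
WWWWWWWWW
WWWWWRWWW
WWWWWWWWW
WWWWWWWWW
WWWWWWWWW
WWYYYWWWW
After op 3 paint(3,3,B):
WWWWWWWWW
WWWWWWWWW
WWWWWWGGG
WWWBWWWWW
WWWWWRWWW
WWWWWWWWW
WWWWWWWWW
WWWWWWWWW
WWYYYWWWW
After op 4 paint(6,0,G):
WWWWWWWWW
WWWWWWWWW
WWWWWWGGG
WWWBWWWWW
WWWWWRWWW
WWWWWWWWW
GWWWWWWWW
WWWWWWWWW
WWYYYWWWW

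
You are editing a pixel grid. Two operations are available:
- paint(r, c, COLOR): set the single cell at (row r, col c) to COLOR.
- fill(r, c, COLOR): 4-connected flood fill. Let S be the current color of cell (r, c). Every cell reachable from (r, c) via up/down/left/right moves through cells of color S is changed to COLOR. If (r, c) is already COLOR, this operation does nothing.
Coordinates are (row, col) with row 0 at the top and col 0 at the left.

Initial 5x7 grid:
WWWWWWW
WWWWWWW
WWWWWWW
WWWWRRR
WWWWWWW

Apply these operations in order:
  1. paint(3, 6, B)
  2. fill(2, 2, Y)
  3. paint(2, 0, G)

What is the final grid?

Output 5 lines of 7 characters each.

After op 1 paint(3,6,B):
WWWWWWW
WWWWWWW
WWWWWWW
WWWWRRB
WWWWWWW
After op 2 fill(2,2,Y) [32 cells changed]:
YYYYYYY
YYYYYYY
YYYYYYY
YYYYRRB
YYYYYYY
After op 3 paint(2,0,G):
YYYYYYY
YYYYYYY
GYYYYYY
YYYYRRB
YYYYYYY

Answer: YYYYYYY
YYYYYYY
GYYYYYY
YYYYRRB
YYYYYYY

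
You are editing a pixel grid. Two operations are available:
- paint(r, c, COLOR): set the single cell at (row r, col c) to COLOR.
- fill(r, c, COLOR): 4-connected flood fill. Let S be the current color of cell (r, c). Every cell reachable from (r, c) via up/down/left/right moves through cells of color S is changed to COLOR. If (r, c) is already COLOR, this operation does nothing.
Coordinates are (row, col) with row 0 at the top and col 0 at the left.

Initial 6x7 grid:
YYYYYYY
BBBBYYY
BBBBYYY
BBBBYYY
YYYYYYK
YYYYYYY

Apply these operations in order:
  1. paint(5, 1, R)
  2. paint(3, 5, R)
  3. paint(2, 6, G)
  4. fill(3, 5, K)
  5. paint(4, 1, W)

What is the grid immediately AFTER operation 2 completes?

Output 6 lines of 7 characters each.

After op 1 paint(5,1,R):
YYYYYYY
BBBBYYY
BBBBYYY
BBBBYYY
YYYYYYK
YRYYYYY
After op 2 paint(3,5,R):
YYYYYYY
BBBBYYY
BBBBYYY
BBBBYRY
YYYYYYK
YRYYYYY

Answer: YYYYYYY
BBBBYYY
BBBBYYY
BBBBYRY
YYYYYYK
YRYYYYY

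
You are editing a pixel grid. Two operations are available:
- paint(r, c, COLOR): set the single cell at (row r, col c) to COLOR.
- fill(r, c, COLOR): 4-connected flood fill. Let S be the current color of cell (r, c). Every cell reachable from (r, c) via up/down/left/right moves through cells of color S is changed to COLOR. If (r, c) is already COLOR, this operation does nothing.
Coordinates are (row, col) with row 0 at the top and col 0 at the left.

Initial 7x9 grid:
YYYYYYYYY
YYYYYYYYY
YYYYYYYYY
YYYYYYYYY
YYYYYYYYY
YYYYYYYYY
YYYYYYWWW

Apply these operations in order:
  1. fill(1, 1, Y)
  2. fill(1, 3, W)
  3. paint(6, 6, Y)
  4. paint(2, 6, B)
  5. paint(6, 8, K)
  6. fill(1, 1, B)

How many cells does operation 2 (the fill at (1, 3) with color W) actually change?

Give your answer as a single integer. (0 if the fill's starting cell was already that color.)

After op 1 fill(1,1,Y) [0 cells changed]:
YYYYYYYYY
YYYYYYYYY
YYYYYYYYY
YYYYYYYYY
YYYYYYYYY
YYYYYYYYY
YYYYYYWWW
After op 2 fill(1,3,W) [60 cells changed]:
WWWWWWWWW
WWWWWWWWW
WWWWWWWWW
WWWWWWWWW
WWWWWWWWW
WWWWWWWWW
WWWWWWWWW

Answer: 60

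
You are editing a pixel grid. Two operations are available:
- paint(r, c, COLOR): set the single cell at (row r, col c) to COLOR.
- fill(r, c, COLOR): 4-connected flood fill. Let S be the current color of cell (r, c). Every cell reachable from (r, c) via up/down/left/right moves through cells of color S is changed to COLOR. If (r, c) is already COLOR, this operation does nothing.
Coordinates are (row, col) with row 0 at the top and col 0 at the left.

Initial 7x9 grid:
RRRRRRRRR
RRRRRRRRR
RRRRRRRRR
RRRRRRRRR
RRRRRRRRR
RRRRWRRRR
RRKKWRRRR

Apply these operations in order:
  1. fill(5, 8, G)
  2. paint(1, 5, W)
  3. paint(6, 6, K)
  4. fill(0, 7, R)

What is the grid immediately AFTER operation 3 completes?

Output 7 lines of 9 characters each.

Answer: GGGGGGGGG
GGGGGWGGG
GGGGGGGGG
GGGGGGGGG
GGGGGGGGG
GGGGWGGGG
GGKKWGKGG

Derivation:
After op 1 fill(5,8,G) [59 cells changed]:
GGGGGGGGG
GGGGGGGGG
GGGGGGGGG
GGGGGGGGG
GGGGGGGGG
GGGGWGGGG
GGKKWGGGG
After op 2 paint(1,5,W):
GGGGGGGGG
GGGGGWGGG
GGGGGGGGG
GGGGGGGGG
GGGGGGGGG
GGGGWGGGG
GGKKWGGGG
After op 3 paint(6,6,K):
GGGGGGGGG
GGGGGWGGG
GGGGGGGGG
GGGGGGGGG
GGGGGGGGG
GGGGWGGGG
GGKKWGKGG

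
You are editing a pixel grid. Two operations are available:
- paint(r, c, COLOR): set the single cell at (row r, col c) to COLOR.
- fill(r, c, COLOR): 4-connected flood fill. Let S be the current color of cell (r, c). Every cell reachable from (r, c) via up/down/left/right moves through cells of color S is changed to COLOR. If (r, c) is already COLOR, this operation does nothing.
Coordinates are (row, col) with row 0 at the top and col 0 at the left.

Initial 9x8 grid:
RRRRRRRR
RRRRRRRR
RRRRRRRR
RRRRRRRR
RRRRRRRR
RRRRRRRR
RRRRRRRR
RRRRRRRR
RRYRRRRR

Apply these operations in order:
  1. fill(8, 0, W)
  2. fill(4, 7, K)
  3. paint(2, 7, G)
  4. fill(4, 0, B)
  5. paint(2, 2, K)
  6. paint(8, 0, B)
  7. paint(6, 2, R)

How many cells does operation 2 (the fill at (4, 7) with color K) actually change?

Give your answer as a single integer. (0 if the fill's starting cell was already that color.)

After op 1 fill(8,0,W) [71 cells changed]:
WWWWWWWW
WWWWWWWW
WWWWWWWW
WWWWWWWW
WWWWWWWW
WWWWWWWW
WWWWWWWW
WWWWWWWW
WWYWWWWW
After op 2 fill(4,7,K) [71 cells changed]:
KKKKKKKK
KKKKKKKK
KKKKKKKK
KKKKKKKK
KKKKKKKK
KKKKKKKK
KKKKKKKK
KKKKKKKK
KKYKKKKK

Answer: 71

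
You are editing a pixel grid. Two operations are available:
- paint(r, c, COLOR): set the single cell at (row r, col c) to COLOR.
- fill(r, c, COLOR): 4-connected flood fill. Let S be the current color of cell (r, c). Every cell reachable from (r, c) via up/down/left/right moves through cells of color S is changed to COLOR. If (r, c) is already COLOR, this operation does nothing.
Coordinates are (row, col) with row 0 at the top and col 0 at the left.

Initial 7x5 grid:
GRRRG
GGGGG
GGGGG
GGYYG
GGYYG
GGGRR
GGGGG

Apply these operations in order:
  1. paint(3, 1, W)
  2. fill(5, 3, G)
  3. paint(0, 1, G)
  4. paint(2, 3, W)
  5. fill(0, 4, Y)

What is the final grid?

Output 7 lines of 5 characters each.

After op 1 paint(3,1,W):
GRRRG
GGGGG
GGGGG
GWYYG
GGYYG
GGGRR
GGGGG
After op 2 fill(5,3,G) [2 cells changed]:
GRRRG
GGGGG
GGGGG
GWYYG
GGYYG
GGGGG
GGGGG
After op 3 paint(0,1,G):
GGRRG
GGGGG
GGGGG
GWYYG
GGYYG
GGGGG
GGGGG
After op 4 paint(2,3,W):
GGRRG
GGGGG
GGGWG
GWYYG
GGYYG
GGGGG
GGGGG
After op 5 fill(0,4,Y) [27 cells changed]:
YYRRY
YYYYY
YYYWY
YWYYY
YYYYY
YYYYY
YYYYY

Answer: YYRRY
YYYYY
YYYWY
YWYYY
YYYYY
YYYYY
YYYYY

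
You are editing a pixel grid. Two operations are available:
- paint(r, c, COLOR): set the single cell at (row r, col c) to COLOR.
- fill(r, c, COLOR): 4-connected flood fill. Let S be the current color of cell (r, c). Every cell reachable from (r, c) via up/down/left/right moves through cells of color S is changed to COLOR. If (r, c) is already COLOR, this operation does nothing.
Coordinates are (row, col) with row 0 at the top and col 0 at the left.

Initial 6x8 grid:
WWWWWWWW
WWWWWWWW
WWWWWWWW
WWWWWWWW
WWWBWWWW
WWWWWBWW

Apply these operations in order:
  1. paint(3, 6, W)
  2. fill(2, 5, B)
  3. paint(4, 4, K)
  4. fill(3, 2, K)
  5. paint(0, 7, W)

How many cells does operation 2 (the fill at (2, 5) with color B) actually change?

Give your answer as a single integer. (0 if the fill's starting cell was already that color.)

Answer: 46

Derivation:
After op 1 paint(3,6,W):
WWWWWWWW
WWWWWWWW
WWWWWWWW
WWWWWWWW
WWWBWWWW
WWWWWBWW
After op 2 fill(2,5,B) [46 cells changed]:
BBBBBBBB
BBBBBBBB
BBBBBBBB
BBBBBBBB
BBBBBBBB
BBBBBBBB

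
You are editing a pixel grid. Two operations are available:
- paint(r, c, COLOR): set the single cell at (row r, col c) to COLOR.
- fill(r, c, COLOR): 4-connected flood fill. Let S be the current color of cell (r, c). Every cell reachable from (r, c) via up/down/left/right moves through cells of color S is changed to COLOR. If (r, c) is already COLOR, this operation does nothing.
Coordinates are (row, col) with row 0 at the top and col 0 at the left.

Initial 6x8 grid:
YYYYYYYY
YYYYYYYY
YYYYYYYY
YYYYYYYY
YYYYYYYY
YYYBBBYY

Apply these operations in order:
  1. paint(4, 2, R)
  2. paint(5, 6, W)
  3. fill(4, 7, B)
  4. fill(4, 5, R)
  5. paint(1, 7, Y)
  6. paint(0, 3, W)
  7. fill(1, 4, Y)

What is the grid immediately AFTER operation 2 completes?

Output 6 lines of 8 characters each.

Answer: YYYYYYYY
YYYYYYYY
YYYYYYYY
YYYYYYYY
YYRYYYYY
YYYBBBWY

Derivation:
After op 1 paint(4,2,R):
YYYYYYYY
YYYYYYYY
YYYYYYYY
YYYYYYYY
YYRYYYYY
YYYBBBYY
After op 2 paint(5,6,W):
YYYYYYYY
YYYYYYYY
YYYYYYYY
YYYYYYYY
YYRYYYYY
YYYBBBWY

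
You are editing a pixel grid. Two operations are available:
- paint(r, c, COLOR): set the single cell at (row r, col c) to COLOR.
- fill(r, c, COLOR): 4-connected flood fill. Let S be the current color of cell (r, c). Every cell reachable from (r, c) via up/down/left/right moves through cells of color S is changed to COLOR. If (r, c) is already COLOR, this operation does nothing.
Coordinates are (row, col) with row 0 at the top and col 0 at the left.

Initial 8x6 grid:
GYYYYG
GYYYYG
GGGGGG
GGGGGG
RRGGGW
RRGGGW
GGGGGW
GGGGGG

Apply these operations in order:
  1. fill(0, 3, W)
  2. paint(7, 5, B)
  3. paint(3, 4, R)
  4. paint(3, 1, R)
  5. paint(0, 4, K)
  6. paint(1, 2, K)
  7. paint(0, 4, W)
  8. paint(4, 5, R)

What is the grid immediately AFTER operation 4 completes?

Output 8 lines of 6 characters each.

After op 1 fill(0,3,W) [8 cells changed]:
GWWWWG
GWWWWG
GGGGGG
GGGGGG
RRGGGW
RRGGGW
GGGGGW
GGGGGG
After op 2 paint(7,5,B):
GWWWWG
GWWWWG
GGGGGG
GGGGGG
RRGGGW
RRGGGW
GGGGGW
GGGGGB
After op 3 paint(3,4,R):
GWWWWG
GWWWWG
GGGGGG
GGGGRG
RRGGGW
RRGGGW
GGGGGW
GGGGGB
After op 4 paint(3,1,R):
GWWWWG
GWWWWG
GGGGGG
GRGGRG
RRGGGW
RRGGGW
GGGGGW
GGGGGB

Answer: GWWWWG
GWWWWG
GGGGGG
GRGGRG
RRGGGW
RRGGGW
GGGGGW
GGGGGB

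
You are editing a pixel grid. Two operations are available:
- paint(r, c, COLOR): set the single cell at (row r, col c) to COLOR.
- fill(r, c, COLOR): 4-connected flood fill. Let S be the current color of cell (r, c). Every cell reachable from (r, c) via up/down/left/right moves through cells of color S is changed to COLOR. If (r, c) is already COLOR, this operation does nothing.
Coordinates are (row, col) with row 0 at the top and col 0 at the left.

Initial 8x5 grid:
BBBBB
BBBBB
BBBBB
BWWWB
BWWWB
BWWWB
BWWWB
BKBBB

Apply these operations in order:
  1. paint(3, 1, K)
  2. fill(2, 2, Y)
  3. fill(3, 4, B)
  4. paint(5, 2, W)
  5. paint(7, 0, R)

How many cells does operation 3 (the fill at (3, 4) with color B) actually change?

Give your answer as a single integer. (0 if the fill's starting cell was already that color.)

Answer: 27

Derivation:
After op 1 paint(3,1,K):
BBBBB
BBBBB
BBBBB
BKWWB
BWWWB
BWWWB
BWWWB
BKBBB
After op 2 fill(2,2,Y) [27 cells changed]:
YYYYY
YYYYY
YYYYY
YKWWY
YWWWY
YWWWY
YWWWY
YKYYY
After op 3 fill(3,4,B) [27 cells changed]:
BBBBB
BBBBB
BBBBB
BKWWB
BWWWB
BWWWB
BWWWB
BKBBB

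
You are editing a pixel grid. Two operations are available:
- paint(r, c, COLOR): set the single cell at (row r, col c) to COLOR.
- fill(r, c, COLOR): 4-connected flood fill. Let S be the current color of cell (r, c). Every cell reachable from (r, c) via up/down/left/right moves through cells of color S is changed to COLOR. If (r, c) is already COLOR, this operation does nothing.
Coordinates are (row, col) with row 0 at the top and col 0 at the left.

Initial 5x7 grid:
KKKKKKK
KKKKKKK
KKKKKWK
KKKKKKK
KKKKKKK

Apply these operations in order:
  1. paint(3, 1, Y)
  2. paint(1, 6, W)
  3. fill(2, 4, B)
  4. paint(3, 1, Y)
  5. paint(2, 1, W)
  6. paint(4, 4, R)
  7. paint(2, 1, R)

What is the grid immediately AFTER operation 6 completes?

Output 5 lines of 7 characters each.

After op 1 paint(3,1,Y):
KKKKKKK
KKKKKKK
KKKKKWK
KYKKKKK
KKKKKKK
After op 2 paint(1,6,W):
KKKKKKK
KKKKKKW
KKKKKWK
KYKKKKK
KKKKKKK
After op 3 fill(2,4,B) [32 cells changed]:
BBBBBBB
BBBBBBW
BBBBBWB
BYBBBBB
BBBBBBB
After op 4 paint(3,1,Y):
BBBBBBB
BBBBBBW
BBBBBWB
BYBBBBB
BBBBBBB
After op 5 paint(2,1,W):
BBBBBBB
BBBBBBW
BWBBBWB
BYBBBBB
BBBBBBB
After op 6 paint(4,4,R):
BBBBBBB
BBBBBBW
BWBBBWB
BYBBBBB
BBBBRBB

Answer: BBBBBBB
BBBBBBW
BWBBBWB
BYBBBBB
BBBBRBB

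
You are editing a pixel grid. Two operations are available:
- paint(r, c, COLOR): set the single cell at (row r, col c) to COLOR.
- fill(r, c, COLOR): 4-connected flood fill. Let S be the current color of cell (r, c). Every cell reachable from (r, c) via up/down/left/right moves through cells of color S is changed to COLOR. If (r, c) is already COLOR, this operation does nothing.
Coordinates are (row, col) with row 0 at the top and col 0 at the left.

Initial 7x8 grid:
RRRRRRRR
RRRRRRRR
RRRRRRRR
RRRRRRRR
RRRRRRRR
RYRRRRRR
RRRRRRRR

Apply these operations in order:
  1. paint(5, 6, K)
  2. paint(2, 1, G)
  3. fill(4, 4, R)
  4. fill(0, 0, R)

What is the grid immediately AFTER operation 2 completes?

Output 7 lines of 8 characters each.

Answer: RRRRRRRR
RRRRRRRR
RGRRRRRR
RRRRRRRR
RRRRRRRR
RYRRRRKR
RRRRRRRR

Derivation:
After op 1 paint(5,6,K):
RRRRRRRR
RRRRRRRR
RRRRRRRR
RRRRRRRR
RRRRRRRR
RYRRRRKR
RRRRRRRR
After op 2 paint(2,1,G):
RRRRRRRR
RRRRRRRR
RGRRRRRR
RRRRRRRR
RRRRRRRR
RYRRRRKR
RRRRRRRR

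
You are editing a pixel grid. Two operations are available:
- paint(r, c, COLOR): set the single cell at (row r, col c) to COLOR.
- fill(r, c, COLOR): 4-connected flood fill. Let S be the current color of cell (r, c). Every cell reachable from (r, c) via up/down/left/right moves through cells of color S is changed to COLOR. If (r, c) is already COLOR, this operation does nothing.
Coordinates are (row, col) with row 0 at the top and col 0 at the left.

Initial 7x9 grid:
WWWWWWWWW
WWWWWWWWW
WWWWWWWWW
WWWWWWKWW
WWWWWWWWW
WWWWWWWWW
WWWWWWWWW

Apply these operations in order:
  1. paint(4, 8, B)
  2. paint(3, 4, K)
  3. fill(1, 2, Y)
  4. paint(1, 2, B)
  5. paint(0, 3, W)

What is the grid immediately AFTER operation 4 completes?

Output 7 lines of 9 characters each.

After op 1 paint(4,8,B):
WWWWWWWWW
WWWWWWWWW
WWWWWWWWW
WWWWWWKWW
WWWWWWWWB
WWWWWWWWW
WWWWWWWWW
After op 2 paint(3,4,K):
WWWWWWWWW
WWWWWWWWW
WWWWWWWWW
WWWWKWKWW
WWWWWWWWB
WWWWWWWWW
WWWWWWWWW
After op 3 fill(1,2,Y) [60 cells changed]:
YYYYYYYYY
YYYYYYYYY
YYYYYYYYY
YYYYKYKYY
YYYYYYYYB
YYYYYYYYY
YYYYYYYYY
After op 4 paint(1,2,B):
YYYYYYYYY
YYBYYYYYY
YYYYYYYYY
YYYYKYKYY
YYYYYYYYB
YYYYYYYYY
YYYYYYYYY

Answer: YYYYYYYYY
YYBYYYYYY
YYYYYYYYY
YYYYKYKYY
YYYYYYYYB
YYYYYYYYY
YYYYYYYYY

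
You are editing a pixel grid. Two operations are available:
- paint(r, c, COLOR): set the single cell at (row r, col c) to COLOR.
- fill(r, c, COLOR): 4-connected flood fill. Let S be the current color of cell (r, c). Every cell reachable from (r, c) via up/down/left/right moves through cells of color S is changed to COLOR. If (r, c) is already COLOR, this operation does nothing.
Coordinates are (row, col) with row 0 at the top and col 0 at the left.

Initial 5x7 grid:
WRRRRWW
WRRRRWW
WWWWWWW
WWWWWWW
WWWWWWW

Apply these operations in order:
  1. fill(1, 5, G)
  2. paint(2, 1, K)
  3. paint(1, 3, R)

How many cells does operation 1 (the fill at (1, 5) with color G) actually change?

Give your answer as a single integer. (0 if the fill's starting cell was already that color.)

Answer: 27

Derivation:
After op 1 fill(1,5,G) [27 cells changed]:
GRRRRGG
GRRRRGG
GGGGGGG
GGGGGGG
GGGGGGG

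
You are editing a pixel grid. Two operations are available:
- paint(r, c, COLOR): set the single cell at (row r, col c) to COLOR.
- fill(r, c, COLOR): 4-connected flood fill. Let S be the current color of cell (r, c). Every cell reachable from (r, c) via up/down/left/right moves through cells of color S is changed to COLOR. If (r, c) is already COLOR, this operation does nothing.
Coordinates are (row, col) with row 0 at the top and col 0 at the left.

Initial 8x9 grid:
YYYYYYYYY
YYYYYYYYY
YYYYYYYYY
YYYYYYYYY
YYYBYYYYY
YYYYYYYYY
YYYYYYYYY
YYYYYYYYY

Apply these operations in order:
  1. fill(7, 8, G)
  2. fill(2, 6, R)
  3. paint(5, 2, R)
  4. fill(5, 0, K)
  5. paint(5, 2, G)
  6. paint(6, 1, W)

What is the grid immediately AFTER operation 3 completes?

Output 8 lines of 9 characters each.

After op 1 fill(7,8,G) [71 cells changed]:
GGGGGGGGG
GGGGGGGGG
GGGGGGGGG
GGGGGGGGG
GGGBGGGGG
GGGGGGGGG
GGGGGGGGG
GGGGGGGGG
After op 2 fill(2,6,R) [71 cells changed]:
RRRRRRRRR
RRRRRRRRR
RRRRRRRRR
RRRRRRRRR
RRRBRRRRR
RRRRRRRRR
RRRRRRRRR
RRRRRRRRR
After op 3 paint(5,2,R):
RRRRRRRRR
RRRRRRRRR
RRRRRRRRR
RRRRRRRRR
RRRBRRRRR
RRRRRRRRR
RRRRRRRRR
RRRRRRRRR

Answer: RRRRRRRRR
RRRRRRRRR
RRRRRRRRR
RRRRRRRRR
RRRBRRRRR
RRRRRRRRR
RRRRRRRRR
RRRRRRRRR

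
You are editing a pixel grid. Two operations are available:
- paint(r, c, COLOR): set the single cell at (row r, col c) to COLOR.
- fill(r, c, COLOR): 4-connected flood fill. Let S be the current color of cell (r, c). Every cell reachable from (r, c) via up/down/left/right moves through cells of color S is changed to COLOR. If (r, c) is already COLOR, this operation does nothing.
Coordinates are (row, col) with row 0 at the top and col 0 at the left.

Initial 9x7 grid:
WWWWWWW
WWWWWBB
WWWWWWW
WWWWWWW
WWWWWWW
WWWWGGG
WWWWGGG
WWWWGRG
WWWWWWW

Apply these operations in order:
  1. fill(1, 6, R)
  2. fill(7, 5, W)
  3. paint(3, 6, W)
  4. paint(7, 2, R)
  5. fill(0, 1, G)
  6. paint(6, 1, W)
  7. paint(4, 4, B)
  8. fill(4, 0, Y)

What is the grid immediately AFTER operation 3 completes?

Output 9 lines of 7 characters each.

After op 1 fill(1,6,R) [2 cells changed]:
WWWWWWW
WWWWWRR
WWWWWWW
WWWWWWW
WWWWWWW
WWWWGGG
WWWWGGG
WWWWGRG
WWWWWWW
After op 2 fill(7,5,W) [1 cells changed]:
WWWWWWW
WWWWWRR
WWWWWWW
WWWWWWW
WWWWWWW
WWWWGGG
WWWWGGG
WWWWGWG
WWWWWWW
After op 3 paint(3,6,W):
WWWWWWW
WWWWWRR
WWWWWWW
WWWWWWW
WWWWWWW
WWWWGGG
WWWWGGG
WWWWGWG
WWWWWWW

Answer: WWWWWWW
WWWWWRR
WWWWWWW
WWWWWWW
WWWWWWW
WWWWGGG
WWWWGGG
WWWWGWG
WWWWWWW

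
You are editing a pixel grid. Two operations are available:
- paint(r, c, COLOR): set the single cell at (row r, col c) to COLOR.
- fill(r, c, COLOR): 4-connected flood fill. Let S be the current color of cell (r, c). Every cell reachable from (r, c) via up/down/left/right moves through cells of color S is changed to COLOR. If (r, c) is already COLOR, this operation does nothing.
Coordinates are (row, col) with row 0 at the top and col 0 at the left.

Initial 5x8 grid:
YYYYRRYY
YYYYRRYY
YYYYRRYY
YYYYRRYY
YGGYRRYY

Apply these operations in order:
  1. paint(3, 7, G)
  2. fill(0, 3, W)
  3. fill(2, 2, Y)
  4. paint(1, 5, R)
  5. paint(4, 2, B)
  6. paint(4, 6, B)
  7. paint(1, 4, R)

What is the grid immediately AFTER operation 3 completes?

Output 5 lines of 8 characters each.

After op 1 paint(3,7,G):
YYYYRRYY
YYYYRRYY
YYYYRRYY
YYYYRRYG
YGGYRRYY
After op 2 fill(0,3,W) [18 cells changed]:
WWWWRRYY
WWWWRRYY
WWWWRRYY
WWWWRRYG
WGGWRRYY
After op 3 fill(2,2,Y) [18 cells changed]:
YYYYRRYY
YYYYRRYY
YYYYRRYY
YYYYRRYG
YGGYRRYY

Answer: YYYYRRYY
YYYYRRYY
YYYYRRYY
YYYYRRYG
YGGYRRYY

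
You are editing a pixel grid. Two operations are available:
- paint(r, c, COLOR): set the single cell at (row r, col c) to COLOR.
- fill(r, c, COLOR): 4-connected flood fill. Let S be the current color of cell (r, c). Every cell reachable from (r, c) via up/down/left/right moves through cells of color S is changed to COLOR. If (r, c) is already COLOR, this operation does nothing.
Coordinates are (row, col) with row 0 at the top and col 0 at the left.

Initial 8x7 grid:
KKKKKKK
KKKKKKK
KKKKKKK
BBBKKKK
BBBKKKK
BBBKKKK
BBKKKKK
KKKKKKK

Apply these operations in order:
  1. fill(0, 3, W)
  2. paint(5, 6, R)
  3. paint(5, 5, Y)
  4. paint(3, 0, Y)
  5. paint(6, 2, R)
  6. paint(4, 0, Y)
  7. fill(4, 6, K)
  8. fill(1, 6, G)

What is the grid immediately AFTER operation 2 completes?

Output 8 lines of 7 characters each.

Answer: WWWWWWW
WWWWWWW
WWWWWWW
BBBWWWW
BBBWWWW
BBBWWWR
BBWWWWW
WWWWWWW

Derivation:
After op 1 fill(0,3,W) [45 cells changed]:
WWWWWWW
WWWWWWW
WWWWWWW
BBBWWWW
BBBWWWW
BBBWWWW
BBWWWWW
WWWWWWW
After op 2 paint(5,6,R):
WWWWWWW
WWWWWWW
WWWWWWW
BBBWWWW
BBBWWWW
BBBWWWR
BBWWWWW
WWWWWWW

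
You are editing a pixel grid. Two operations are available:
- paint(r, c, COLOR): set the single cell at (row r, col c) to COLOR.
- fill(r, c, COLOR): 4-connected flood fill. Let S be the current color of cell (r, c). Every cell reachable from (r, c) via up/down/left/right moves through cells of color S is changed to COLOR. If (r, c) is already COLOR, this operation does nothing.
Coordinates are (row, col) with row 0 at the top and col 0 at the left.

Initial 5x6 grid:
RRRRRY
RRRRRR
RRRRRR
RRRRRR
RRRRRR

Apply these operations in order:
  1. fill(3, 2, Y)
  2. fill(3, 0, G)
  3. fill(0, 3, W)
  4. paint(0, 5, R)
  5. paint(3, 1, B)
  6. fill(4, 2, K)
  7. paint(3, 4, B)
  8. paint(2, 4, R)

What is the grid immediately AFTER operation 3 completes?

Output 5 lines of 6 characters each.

After op 1 fill(3,2,Y) [29 cells changed]:
YYYYYY
YYYYYY
YYYYYY
YYYYYY
YYYYYY
After op 2 fill(3,0,G) [30 cells changed]:
GGGGGG
GGGGGG
GGGGGG
GGGGGG
GGGGGG
After op 3 fill(0,3,W) [30 cells changed]:
WWWWWW
WWWWWW
WWWWWW
WWWWWW
WWWWWW

Answer: WWWWWW
WWWWWW
WWWWWW
WWWWWW
WWWWWW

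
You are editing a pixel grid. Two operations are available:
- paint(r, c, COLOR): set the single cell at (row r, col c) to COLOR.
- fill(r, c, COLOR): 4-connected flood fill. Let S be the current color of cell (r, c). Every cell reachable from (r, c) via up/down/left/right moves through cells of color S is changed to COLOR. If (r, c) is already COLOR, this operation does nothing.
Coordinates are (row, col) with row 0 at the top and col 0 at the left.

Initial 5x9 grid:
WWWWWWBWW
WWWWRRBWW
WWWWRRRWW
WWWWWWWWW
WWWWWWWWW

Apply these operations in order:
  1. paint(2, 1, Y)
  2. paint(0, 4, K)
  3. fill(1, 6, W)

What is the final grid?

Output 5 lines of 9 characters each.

After op 1 paint(2,1,Y):
WWWWWWBWW
WWWWRRBWW
WYWWRRRWW
WWWWWWWWW
WWWWWWWWW
After op 2 paint(0,4,K):
WWWWKWBWW
WWWWRRBWW
WYWWRRRWW
WWWWWWWWW
WWWWWWWWW
After op 3 fill(1,6,W) [2 cells changed]:
WWWWKWWWW
WWWWRRWWW
WYWWRRRWW
WWWWWWWWW
WWWWWWWWW

Answer: WWWWKWWWW
WWWWRRWWW
WYWWRRRWW
WWWWWWWWW
WWWWWWWWW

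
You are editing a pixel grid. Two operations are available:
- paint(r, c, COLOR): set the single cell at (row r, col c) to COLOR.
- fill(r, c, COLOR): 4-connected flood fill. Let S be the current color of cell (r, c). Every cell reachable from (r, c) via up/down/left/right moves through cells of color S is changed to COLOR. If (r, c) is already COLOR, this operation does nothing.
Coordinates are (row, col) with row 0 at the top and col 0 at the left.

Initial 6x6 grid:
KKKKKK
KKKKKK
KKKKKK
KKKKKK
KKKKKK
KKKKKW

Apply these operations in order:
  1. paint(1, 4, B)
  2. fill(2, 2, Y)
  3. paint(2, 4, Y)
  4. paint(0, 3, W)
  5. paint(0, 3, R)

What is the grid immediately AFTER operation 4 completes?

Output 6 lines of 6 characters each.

After op 1 paint(1,4,B):
KKKKKK
KKKKBK
KKKKKK
KKKKKK
KKKKKK
KKKKKW
After op 2 fill(2,2,Y) [34 cells changed]:
YYYYYY
YYYYBY
YYYYYY
YYYYYY
YYYYYY
YYYYYW
After op 3 paint(2,4,Y):
YYYYYY
YYYYBY
YYYYYY
YYYYYY
YYYYYY
YYYYYW
After op 4 paint(0,3,W):
YYYWYY
YYYYBY
YYYYYY
YYYYYY
YYYYYY
YYYYYW

Answer: YYYWYY
YYYYBY
YYYYYY
YYYYYY
YYYYYY
YYYYYW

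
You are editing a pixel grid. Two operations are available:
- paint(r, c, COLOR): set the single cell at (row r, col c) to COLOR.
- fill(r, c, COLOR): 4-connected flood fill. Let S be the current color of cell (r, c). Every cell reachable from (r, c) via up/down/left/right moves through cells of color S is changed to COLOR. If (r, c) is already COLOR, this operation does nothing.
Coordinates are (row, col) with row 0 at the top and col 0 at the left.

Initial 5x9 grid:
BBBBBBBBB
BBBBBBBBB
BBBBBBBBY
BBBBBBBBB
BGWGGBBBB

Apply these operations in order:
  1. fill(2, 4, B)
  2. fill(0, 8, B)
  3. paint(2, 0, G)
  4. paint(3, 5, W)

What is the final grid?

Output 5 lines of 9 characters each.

After op 1 fill(2,4,B) [0 cells changed]:
BBBBBBBBB
BBBBBBBBB
BBBBBBBBY
BBBBBBBBB
BGWGGBBBB
After op 2 fill(0,8,B) [0 cells changed]:
BBBBBBBBB
BBBBBBBBB
BBBBBBBBY
BBBBBBBBB
BGWGGBBBB
After op 3 paint(2,0,G):
BBBBBBBBB
BBBBBBBBB
GBBBBBBBY
BBBBBBBBB
BGWGGBBBB
After op 4 paint(3,5,W):
BBBBBBBBB
BBBBBBBBB
GBBBBBBBY
BBBBBWBBB
BGWGGBBBB

Answer: BBBBBBBBB
BBBBBBBBB
GBBBBBBBY
BBBBBWBBB
BGWGGBBBB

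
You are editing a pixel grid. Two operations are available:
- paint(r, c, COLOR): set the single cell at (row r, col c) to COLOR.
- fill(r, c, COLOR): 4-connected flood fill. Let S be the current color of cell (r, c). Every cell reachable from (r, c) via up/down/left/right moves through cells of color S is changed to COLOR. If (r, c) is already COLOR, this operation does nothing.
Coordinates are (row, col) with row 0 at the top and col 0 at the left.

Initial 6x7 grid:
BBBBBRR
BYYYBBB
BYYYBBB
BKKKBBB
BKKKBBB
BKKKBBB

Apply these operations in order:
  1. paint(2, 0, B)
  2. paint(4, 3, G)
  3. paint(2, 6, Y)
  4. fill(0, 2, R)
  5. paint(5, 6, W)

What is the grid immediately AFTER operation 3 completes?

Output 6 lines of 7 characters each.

Answer: BBBBBRR
BYYYBBB
BYYYBBY
BKKKBBB
BKKGBBB
BKKKBBB

Derivation:
After op 1 paint(2,0,B):
BBBBBRR
BYYYBBB
BYYYBBB
BKKKBBB
BKKKBBB
BKKKBBB
After op 2 paint(4,3,G):
BBBBBRR
BYYYBBB
BYYYBBB
BKKKBBB
BKKGBBB
BKKKBBB
After op 3 paint(2,6,Y):
BBBBBRR
BYYYBBB
BYYYBBY
BKKKBBB
BKKGBBB
BKKKBBB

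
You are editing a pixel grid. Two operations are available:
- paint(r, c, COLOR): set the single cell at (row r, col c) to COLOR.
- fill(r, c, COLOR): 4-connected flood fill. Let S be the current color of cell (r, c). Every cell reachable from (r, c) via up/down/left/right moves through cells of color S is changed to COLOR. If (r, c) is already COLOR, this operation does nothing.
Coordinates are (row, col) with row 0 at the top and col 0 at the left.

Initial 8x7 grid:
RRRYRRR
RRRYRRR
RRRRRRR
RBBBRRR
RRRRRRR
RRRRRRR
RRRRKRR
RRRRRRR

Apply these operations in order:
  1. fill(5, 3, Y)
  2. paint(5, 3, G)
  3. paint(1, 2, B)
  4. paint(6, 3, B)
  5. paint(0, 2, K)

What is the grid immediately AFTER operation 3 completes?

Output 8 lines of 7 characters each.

After op 1 fill(5,3,Y) [50 cells changed]:
YYYYYYY
YYYYYYY
YYYYYYY
YBBBYYY
YYYYYYY
YYYYYYY
YYYYKYY
YYYYYYY
After op 2 paint(5,3,G):
YYYYYYY
YYYYYYY
YYYYYYY
YBBBYYY
YYYYYYY
YYYGYYY
YYYYKYY
YYYYYYY
After op 3 paint(1,2,B):
YYYYYYY
YYBYYYY
YYYYYYY
YBBBYYY
YYYYYYY
YYYGYYY
YYYYKYY
YYYYYYY

Answer: YYYYYYY
YYBYYYY
YYYYYYY
YBBBYYY
YYYYYYY
YYYGYYY
YYYYKYY
YYYYYYY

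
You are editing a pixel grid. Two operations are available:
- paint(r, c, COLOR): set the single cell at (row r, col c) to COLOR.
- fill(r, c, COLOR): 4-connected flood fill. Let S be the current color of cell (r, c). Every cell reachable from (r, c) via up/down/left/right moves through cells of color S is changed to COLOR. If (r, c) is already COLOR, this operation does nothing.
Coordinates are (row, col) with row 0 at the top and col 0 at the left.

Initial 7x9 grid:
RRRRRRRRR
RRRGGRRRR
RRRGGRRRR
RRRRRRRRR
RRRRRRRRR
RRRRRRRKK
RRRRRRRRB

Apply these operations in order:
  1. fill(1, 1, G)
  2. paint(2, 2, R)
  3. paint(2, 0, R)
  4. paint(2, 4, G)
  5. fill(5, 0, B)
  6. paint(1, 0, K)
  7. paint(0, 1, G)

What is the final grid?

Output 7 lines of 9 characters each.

Answer: BGBBBBBBB
KBBBBBBBB
RBRBBBBBB
BBBBBBBBB
BBBBBBBBB
BBBBBBBKK
BBBBBBBBB

Derivation:
After op 1 fill(1,1,G) [56 cells changed]:
GGGGGGGGG
GGGGGGGGG
GGGGGGGGG
GGGGGGGGG
GGGGGGGGG
GGGGGGGKK
GGGGGGGGB
After op 2 paint(2,2,R):
GGGGGGGGG
GGGGGGGGG
GGRGGGGGG
GGGGGGGGG
GGGGGGGGG
GGGGGGGKK
GGGGGGGGB
After op 3 paint(2,0,R):
GGGGGGGGG
GGGGGGGGG
RGRGGGGGG
GGGGGGGGG
GGGGGGGGG
GGGGGGGKK
GGGGGGGGB
After op 4 paint(2,4,G):
GGGGGGGGG
GGGGGGGGG
RGRGGGGGG
GGGGGGGGG
GGGGGGGGG
GGGGGGGKK
GGGGGGGGB
After op 5 fill(5,0,B) [58 cells changed]:
BBBBBBBBB
BBBBBBBBB
RBRBBBBBB
BBBBBBBBB
BBBBBBBBB
BBBBBBBKK
BBBBBBBBB
After op 6 paint(1,0,K):
BBBBBBBBB
KBBBBBBBB
RBRBBBBBB
BBBBBBBBB
BBBBBBBBB
BBBBBBBKK
BBBBBBBBB
After op 7 paint(0,1,G):
BGBBBBBBB
KBBBBBBBB
RBRBBBBBB
BBBBBBBBB
BBBBBBBBB
BBBBBBBKK
BBBBBBBBB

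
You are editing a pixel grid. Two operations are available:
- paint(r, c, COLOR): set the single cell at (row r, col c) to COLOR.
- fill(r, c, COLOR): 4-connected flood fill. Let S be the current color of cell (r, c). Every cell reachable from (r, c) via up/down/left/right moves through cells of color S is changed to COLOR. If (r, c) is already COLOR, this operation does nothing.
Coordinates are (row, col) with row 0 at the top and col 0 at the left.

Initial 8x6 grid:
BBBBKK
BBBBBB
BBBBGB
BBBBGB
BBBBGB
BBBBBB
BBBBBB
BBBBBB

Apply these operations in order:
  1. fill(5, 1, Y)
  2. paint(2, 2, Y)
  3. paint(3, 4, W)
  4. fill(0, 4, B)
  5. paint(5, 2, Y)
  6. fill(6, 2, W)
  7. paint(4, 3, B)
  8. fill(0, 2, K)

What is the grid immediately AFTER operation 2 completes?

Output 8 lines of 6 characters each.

After op 1 fill(5,1,Y) [43 cells changed]:
YYYYKK
YYYYYY
YYYYGY
YYYYGY
YYYYGY
YYYYYY
YYYYYY
YYYYYY
After op 2 paint(2,2,Y):
YYYYKK
YYYYYY
YYYYGY
YYYYGY
YYYYGY
YYYYYY
YYYYYY
YYYYYY

Answer: YYYYKK
YYYYYY
YYYYGY
YYYYGY
YYYYGY
YYYYYY
YYYYYY
YYYYYY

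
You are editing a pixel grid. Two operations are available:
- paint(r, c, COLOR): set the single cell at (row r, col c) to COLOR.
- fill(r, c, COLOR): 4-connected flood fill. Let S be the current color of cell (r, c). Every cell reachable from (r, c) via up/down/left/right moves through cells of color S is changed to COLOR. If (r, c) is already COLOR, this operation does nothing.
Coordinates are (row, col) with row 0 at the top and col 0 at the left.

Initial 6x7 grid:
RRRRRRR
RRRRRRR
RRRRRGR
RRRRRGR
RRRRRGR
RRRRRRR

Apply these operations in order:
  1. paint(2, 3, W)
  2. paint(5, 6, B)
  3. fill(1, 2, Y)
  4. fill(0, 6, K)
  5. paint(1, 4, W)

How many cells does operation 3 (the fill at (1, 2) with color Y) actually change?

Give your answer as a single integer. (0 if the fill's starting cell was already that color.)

After op 1 paint(2,3,W):
RRRRRRR
RRRRRRR
RRRWRGR
RRRRRGR
RRRRRGR
RRRRRRR
After op 2 paint(5,6,B):
RRRRRRR
RRRRRRR
RRRWRGR
RRRRRGR
RRRRRGR
RRRRRRB
After op 3 fill(1,2,Y) [37 cells changed]:
YYYYYYY
YYYYYYY
YYYWYGY
YYYYYGY
YYYYYGY
YYYYYYB

Answer: 37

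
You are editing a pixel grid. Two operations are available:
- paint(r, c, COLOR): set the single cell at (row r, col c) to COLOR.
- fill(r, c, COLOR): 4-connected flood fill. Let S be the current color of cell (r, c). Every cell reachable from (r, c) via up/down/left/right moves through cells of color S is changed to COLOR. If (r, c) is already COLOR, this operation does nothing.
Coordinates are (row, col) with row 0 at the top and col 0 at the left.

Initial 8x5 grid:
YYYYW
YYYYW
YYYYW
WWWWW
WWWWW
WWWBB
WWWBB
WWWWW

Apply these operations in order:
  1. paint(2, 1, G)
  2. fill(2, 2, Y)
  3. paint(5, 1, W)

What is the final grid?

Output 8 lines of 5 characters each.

Answer: YYYYW
YYYYW
YGYYW
WWWWW
WWWWW
WWWBB
WWWBB
WWWWW

Derivation:
After op 1 paint(2,1,G):
YYYYW
YYYYW
YGYYW
WWWWW
WWWWW
WWWBB
WWWBB
WWWWW
After op 2 fill(2,2,Y) [0 cells changed]:
YYYYW
YYYYW
YGYYW
WWWWW
WWWWW
WWWBB
WWWBB
WWWWW
After op 3 paint(5,1,W):
YYYYW
YYYYW
YGYYW
WWWWW
WWWWW
WWWBB
WWWBB
WWWWW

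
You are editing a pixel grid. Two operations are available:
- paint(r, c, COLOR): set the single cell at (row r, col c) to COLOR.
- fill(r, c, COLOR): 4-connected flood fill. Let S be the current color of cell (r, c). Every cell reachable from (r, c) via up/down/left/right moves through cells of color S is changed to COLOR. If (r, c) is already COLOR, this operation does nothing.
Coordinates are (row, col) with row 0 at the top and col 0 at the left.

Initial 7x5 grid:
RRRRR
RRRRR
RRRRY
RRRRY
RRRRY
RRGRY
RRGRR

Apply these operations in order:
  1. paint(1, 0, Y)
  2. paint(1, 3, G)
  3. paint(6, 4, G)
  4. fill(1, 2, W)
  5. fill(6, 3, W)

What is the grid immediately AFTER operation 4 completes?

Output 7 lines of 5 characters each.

After op 1 paint(1,0,Y):
RRRRR
YRRRR
RRRRY
RRRRY
RRRRY
RRGRY
RRGRR
After op 2 paint(1,3,G):
RRRRR
YRRGR
RRRRY
RRRRY
RRRRY
RRGRY
RRGRR
After op 3 paint(6,4,G):
RRRRR
YRRGR
RRRRY
RRRRY
RRRRY
RRGRY
RRGRG
After op 4 fill(1,2,W) [26 cells changed]:
WWWWW
YWWGW
WWWWY
WWWWY
WWWWY
WWGWY
WWGWG

Answer: WWWWW
YWWGW
WWWWY
WWWWY
WWWWY
WWGWY
WWGWG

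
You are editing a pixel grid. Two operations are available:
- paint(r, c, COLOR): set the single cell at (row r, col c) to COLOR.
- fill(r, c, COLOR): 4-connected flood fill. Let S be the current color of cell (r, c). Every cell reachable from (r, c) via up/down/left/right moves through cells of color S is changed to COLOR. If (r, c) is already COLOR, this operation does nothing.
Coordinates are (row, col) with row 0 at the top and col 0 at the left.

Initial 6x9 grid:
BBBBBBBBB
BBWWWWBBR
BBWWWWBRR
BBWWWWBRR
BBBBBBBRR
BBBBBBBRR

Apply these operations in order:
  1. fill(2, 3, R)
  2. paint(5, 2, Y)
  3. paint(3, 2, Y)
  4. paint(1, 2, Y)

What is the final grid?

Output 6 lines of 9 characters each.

Answer: BBBBBBBBB
BBYRRRBBR
BBRRRRBRR
BBYRRRBRR
BBBBBBBRR
BBYBBBBRR

Derivation:
After op 1 fill(2,3,R) [12 cells changed]:
BBBBBBBBB
BBRRRRBBR
BBRRRRBRR
BBRRRRBRR
BBBBBBBRR
BBBBBBBRR
After op 2 paint(5,2,Y):
BBBBBBBBB
BBRRRRBBR
BBRRRRBRR
BBRRRRBRR
BBBBBBBRR
BBYBBBBRR
After op 3 paint(3,2,Y):
BBBBBBBBB
BBRRRRBBR
BBRRRRBRR
BBYRRRBRR
BBBBBBBRR
BBYBBBBRR
After op 4 paint(1,2,Y):
BBBBBBBBB
BBYRRRBBR
BBRRRRBRR
BBYRRRBRR
BBBBBBBRR
BBYBBBBRR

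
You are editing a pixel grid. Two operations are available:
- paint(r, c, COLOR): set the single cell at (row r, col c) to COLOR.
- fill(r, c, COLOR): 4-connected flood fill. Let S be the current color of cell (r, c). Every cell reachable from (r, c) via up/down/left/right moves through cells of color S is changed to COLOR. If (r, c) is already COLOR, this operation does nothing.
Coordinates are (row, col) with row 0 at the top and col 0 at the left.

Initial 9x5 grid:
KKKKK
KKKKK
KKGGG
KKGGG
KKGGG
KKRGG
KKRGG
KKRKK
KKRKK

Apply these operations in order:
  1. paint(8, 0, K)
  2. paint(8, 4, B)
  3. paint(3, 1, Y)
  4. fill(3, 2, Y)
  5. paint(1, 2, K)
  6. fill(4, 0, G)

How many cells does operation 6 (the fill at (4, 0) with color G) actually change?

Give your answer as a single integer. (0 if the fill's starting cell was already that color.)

Answer: 23

Derivation:
After op 1 paint(8,0,K):
KKKKK
KKKKK
KKGGG
KKGGG
KKGGG
KKRGG
KKRGG
KKRKK
KKRKK
After op 2 paint(8,4,B):
KKKKK
KKKKK
KKGGG
KKGGG
KKGGG
KKRGG
KKRGG
KKRKK
KKRKB
After op 3 paint(3,1,Y):
KKKKK
KKKKK
KKGGG
KYGGG
KKGGG
KKRGG
KKRGG
KKRKK
KKRKB
After op 4 fill(3,2,Y) [13 cells changed]:
KKKKK
KKKKK
KKYYY
KYYYY
KKYYY
KKRYY
KKRYY
KKRKK
KKRKB
After op 5 paint(1,2,K):
KKKKK
KKKKK
KKYYY
KYYYY
KKYYY
KKRYY
KKRYY
KKRKK
KKRKB
After op 6 fill(4,0,G) [23 cells changed]:
GGGGG
GGGGG
GGYYY
GYYYY
GGYYY
GGRYY
GGRYY
GGRKK
GGRKB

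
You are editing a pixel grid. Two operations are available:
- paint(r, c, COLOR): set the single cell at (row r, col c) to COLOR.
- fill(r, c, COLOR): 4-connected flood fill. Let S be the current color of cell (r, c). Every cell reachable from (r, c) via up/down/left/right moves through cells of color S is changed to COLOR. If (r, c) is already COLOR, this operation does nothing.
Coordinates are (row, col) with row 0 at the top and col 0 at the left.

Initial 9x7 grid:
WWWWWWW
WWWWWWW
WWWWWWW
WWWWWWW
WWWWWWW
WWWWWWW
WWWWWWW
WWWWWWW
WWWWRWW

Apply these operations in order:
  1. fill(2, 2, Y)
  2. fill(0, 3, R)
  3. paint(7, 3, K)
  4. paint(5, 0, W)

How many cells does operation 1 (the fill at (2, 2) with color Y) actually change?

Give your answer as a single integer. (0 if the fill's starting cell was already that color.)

After op 1 fill(2,2,Y) [62 cells changed]:
YYYYYYY
YYYYYYY
YYYYYYY
YYYYYYY
YYYYYYY
YYYYYYY
YYYYYYY
YYYYYYY
YYYYRYY

Answer: 62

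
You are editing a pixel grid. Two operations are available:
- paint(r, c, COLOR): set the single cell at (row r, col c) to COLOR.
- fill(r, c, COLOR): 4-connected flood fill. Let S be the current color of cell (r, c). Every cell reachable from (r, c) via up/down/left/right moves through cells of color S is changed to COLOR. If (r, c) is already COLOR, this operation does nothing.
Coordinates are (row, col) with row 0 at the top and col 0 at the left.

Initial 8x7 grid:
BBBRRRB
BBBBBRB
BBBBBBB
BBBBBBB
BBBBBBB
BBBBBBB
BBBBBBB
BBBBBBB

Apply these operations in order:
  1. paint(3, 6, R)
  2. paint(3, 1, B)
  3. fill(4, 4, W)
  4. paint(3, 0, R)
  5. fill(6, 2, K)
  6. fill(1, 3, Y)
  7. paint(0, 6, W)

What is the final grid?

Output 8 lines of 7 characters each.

After op 1 paint(3,6,R):
BBBRRRB
BBBBBRB
BBBBBBB
BBBBBBR
BBBBBBB
BBBBBBB
BBBBBBB
BBBBBBB
After op 2 paint(3,1,B):
BBBRRRB
BBBBBRB
BBBBBBB
BBBBBBR
BBBBBBB
BBBBBBB
BBBBBBB
BBBBBBB
After op 3 fill(4,4,W) [51 cells changed]:
WWWRRRW
WWWWWRW
WWWWWWW
WWWWWWR
WWWWWWW
WWWWWWW
WWWWWWW
WWWWWWW
After op 4 paint(3,0,R):
WWWRRRW
WWWWWRW
WWWWWWW
RWWWWWR
WWWWWWW
WWWWWWW
WWWWWWW
WWWWWWW
After op 5 fill(6,2,K) [50 cells changed]:
KKKRRRK
KKKKKRK
KKKKKKK
RKKKKKR
KKKKKKK
KKKKKKK
KKKKKKK
KKKKKKK
After op 6 fill(1,3,Y) [50 cells changed]:
YYYRRRY
YYYYYRY
YYYYYYY
RYYYYYR
YYYYYYY
YYYYYYY
YYYYYYY
YYYYYYY
After op 7 paint(0,6,W):
YYYRRRW
YYYYYRY
YYYYYYY
RYYYYYR
YYYYYYY
YYYYYYY
YYYYYYY
YYYYYYY

Answer: YYYRRRW
YYYYYRY
YYYYYYY
RYYYYYR
YYYYYYY
YYYYYYY
YYYYYYY
YYYYYYY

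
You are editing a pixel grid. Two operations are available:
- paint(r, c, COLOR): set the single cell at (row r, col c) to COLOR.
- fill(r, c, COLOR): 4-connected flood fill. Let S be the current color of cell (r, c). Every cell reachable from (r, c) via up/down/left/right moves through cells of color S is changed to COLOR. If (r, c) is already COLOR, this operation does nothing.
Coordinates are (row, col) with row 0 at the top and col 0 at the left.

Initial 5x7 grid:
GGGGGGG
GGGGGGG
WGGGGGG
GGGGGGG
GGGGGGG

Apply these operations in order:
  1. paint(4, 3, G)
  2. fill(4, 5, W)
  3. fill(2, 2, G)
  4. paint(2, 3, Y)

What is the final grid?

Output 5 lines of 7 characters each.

Answer: GGGGGGG
GGGGGGG
GGGYGGG
GGGGGGG
GGGGGGG

Derivation:
After op 1 paint(4,3,G):
GGGGGGG
GGGGGGG
WGGGGGG
GGGGGGG
GGGGGGG
After op 2 fill(4,5,W) [34 cells changed]:
WWWWWWW
WWWWWWW
WWWWWWW
WWWWWWW
WWWWWWW
After op 3 fill(2,2,G) [35 cells changed]:
GGGGGGG
GGGGGGG
GGGGGGG
GGGGGGG
GGGGGGG
After op 4 paint(2,3,Y):
GGGGGGG
GGGGGGG
GGGYGGG
GGGGGGG
GGGGGGG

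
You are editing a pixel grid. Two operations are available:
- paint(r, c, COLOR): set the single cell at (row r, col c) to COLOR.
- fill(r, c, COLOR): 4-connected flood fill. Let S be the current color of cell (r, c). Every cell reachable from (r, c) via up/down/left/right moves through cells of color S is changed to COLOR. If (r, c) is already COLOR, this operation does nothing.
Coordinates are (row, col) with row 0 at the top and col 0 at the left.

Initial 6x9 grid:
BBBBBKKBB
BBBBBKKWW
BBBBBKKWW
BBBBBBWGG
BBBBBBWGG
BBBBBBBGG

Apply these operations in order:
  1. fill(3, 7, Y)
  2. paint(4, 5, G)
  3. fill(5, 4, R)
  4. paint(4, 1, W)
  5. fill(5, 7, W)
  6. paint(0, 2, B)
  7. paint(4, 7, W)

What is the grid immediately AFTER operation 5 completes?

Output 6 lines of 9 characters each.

Answer: RRRRRKKBB
RRRRRKKWW
RRRRRKKWW
RRRRRRWWW
RWRRRGWWW
RRRRRRRWW

Derivation:
After op 1 fill(3,7,Y) [6 cells changed]:
BBBBBKKBB
BBBBBKKWW
BBBBBKKWW
BBBBBBWYY
BBBBBBWYY
BBBBBBBYY
After op 2 paint(4,5,G):
BBBBBKKBB
BBBBBKKWW
BBBBBKKWW
BBBBBBWYY
BBBBBGWYY
BBBBBBBYY
After op 3 fill(5,4,R) [33 cells changed]:
RRRRRKKBB
RRRRRKKWW
RRRRRKKWW
RRRRRRWYY
RRRRRGWYY
RRRRRRRYY
After op 4 paint(4,1,W):
RRRRRKKBB
RRRRRKKWW
RRRRRKKWW
RRRRRRWYY
RWRRRGWYY
RRRRRRRYY
After op 5 fill(5,7,W) [6 cells changed]:
RRRRRKKBB
RRRRRKKWW
RRRRRKKWW
RRRRRRWWW
RWRRRGWWW
RRRRRRRWW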